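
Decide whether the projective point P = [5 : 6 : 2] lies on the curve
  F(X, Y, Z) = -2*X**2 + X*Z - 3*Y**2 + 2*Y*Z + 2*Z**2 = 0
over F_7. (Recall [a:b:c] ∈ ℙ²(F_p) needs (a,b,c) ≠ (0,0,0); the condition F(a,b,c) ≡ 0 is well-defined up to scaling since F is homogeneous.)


F(5,6,2) ≡ 3 (mod 7); P is NOT on the curve.

Evaluate F(5, 6, 2) term-by-term (mod 7).
  -2*X**2 ↦ -2·25·1·1 = -50
  X*Z ↦ 1·5·1·2 = 10
  -3*Y**2 ↦ -3·1·36·1 = -108
  2*Y*Z ↦ 2·1·6·2 = 24
  2*Z**2 ↦ 2·1·1·4 = 8
Sum: F(5, 6, 2) = (-50) + (10) + (-108) + (24) + (8) = -116.
Reducing mod 7: -116 ≡ 3 (mod 7).
Since F(a, b, c) ≡ 3 ≠ 0 (mod 7), P does NOT lie on the curve.


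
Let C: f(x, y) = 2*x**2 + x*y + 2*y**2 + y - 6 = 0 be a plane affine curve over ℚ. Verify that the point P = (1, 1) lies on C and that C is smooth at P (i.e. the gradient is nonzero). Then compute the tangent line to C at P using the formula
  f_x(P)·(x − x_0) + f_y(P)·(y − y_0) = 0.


Tangent line at P: 5*x + 6*y - 11 = 0.

Step 1: f(1, 1) = 0, so P lies on C.
Step 2: partial derivatives
  f_x(x, y) = 4*x + y, f_y(x, y) = x + 4*y + 1.
  f_x(P) = 5, f_y(P) = 6 (gradient nonzero, so P is smooth).
Step 3: tangent line at P: 5·(x − 1) + 6·(y − 1) = 0.
Expanding: 5*x + 6*y - 11 = 0.


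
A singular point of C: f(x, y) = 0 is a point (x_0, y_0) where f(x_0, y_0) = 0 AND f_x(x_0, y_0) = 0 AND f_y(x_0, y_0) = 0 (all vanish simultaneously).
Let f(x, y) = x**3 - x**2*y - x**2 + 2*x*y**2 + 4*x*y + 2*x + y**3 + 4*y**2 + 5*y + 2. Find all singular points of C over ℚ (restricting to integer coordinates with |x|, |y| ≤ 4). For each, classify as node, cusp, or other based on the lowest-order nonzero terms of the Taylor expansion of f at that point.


Singular points: {(0, -1)}; classification: cusp.

Compute partial derivatives:
  f_x = 3*x**2 - 2*x*y - 2*x + 2*y**2 + 4*y + 2.
  f_y = -x**2 + 4*x*y + 4*x + 3*y**2 + 8*y + 5.
Scan x_0 ∈ {−4, ..., 4}. For each x_0, f_y(x_0, y) is a polynomial in y; find its integer roots y ∈ {−4, ..., 4}, then test f_x and f at those candidates.
  x = -4: f_y(-4, y) = 3*y**2 - 8*y - 27; no integer root y with |y| ≤ 4.
  x = -3: f_y(-3, y) = 3*y**2 - 4*y - 16; no integer root y with |y| ≤ 4.
  x = -2: f_y(-2, y) = 3*y**2 - 7; no integer root y with |y| ≤ 4.
  x = -1: f_y(-1, y) = 3*y**2 + 4*y; vanishes at y ∈ {0}. (-1, 0): f_x = 7 ≠ 0.
  x = 0: f_y(0, y) = 3*y**2 + 8*y + 5; vanishes at y ∈ {-1}. (0, -1): f_x = 0, f = 0 — SINGULAR.
  x = 1: f_y(1, y) = 3*y**2 + 12*y + 8; no integer root y with |y| ≤ 4.
  x = 2: f_y(2, y) = 3*y**2 + 16*y + 9; no integer root y with |y| ≤ 4.
  x = 3: f_y(3, y) = 3*y**2 + 20*y + 8; no integer root y with |y| ≤ 4.
  x = 4: f_y(4, y) = 3*y**2 + 24*y + 5; no integer root y with |y| ≤ 4.
Only singular point on the grid: (0, -1).
Classify: substitute x = 0 + u, y = -1 + v and expand: f = u**3 - u**2*v + 2*u*v**2 + v**3 + v**2.
No constant or linear terms (consistent with a singular point). Quadratic part: v**2. Cubic part: u**3 - u**2*v + 2*u*v**2 + v**3.
The quadratic part v**2 is a perfect square, so there is a single (double) tangent line v = 0, i.e. y = -1. Restricting the cubic part to that line (v = 0) leaves u**3 ≠ 0, so f is not divisible by v and the branch is v² ≈ -u**3 to lowest order — this is a cusp.
Classification: cusp.


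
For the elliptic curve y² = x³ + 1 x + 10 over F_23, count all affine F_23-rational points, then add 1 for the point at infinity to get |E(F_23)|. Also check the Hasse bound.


Affine points = {(1, 9), (1, 14), (4, 3), (4, 20), (5, 5), (5, 18), (6, 5), (6, 18), (8, 1), (8, 22), (9, 9), (9, 14), (10, 10), (10, 13), (11, 8), (11, 15), (12, 5), (12, 18), (13, 9), (13, 14), (14, 10), (14, 13), (17, 8), (17, 15), (18, 8), (18, 15), (20, 7), (20, 16), (21, 0), (22, 10), (22, 13)}; affine count = 31; |E(F_23)| = 32.

Discriminant check: Δ ∝ 4a³ + 27b² = 4·1³ + 27·10² = 4·1 + 27·100 ≡ 13 (mod 23). Nonzero ⇒ E is nonsingular.
For each x ∈ F_23, compute rhs = x³ + 1·x + 10 mod 23, then count y ∈ F_23 with y² ≡ rhs.
  x = 0: rhs = 10, matching y values: none (0 points).
  x = 1: rhs = 12, matching y values: 9, 14 (2 points).
  x = 2: rhs = 20, matching y values: none (0 points).
  x = 3: rhs = 17, matching y values: none (0 points).
  x = 4: rhs = 9, matching y values: 3, 20 (2 points).
  x = 5: rhs = 2, matching y values: 5, 18 (2 points).
  x = 6: rhs = 2, matching y values: 5, 18 (2 points).
  x = 7: rhs = 15, matching y values: none (0 points).
  x = 8: rhs = 1, matching y values: 1, 22 (2 points).
  x = 9: rhs = 12, matching y values: 9, 14 (2 points).
  x = 10: rhs = 8, matching y values: 10, 13 (2 points).
  x = 11: rhs = 18, matching y values: 8, 15 (2 points).
  x = 12: rhs = 2, matching y values: 5, 18 (2 points).
  x = 13: rhs = 12, matching y values: 9, 14 (2 points).
  x = 14: rhs = 8, matching y values: 10, 13 (2 points).
  x = 15: rhs = 19, matching y values: none (0 points).
  x = 16: rhs = 5, matching y values: none (0 points).
  x = 17: rhs = 18, matching y values: 8, 15 (2 points).
  x = 18: rhs = 18, matching y values: 8, 15 (2 points).
  x = 19: rhs = 11, matching y values: none (0 points).
  x = 20: rhs = 3, matching y values: 7, 16 (2 points).
  x = 21: rhs = 0, matching y values: 0 (1 points).
  x = 22: rhs = 8, matching y values: 10, 13 (2 points).
Total affine count: 31.
Full point count |E(F_23)| = 31 + 1 = 32.
Hasse bound: |32 − (23+1)| = |8| = 8 ≤ 2√23 ≈ 9.5917 ✓.


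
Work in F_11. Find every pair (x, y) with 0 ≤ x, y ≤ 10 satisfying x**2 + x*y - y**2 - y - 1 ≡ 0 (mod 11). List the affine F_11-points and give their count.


Affine F_11-points: {(1, 0), (3, 4), (3, 9), (4, 4), (4, 10), (6, 8), (8, 8), (8, 10), (10, 0), (10, 9)}; count = 10.

For each of the 121 pairs (x, y) ∈ F_11², evaluate f(x, y) mod 11. Record the zeros.
  x = 0: [0↦10, 1↦8, 2↦4, 3↦9, 4↦1, 5↦2, 6↦1, 7↦9, 8↦4, 9↦8, 10↦10]  zeros at y ∈ ∅
  x = 1: [0↦0, 1↦10, 2↦7, 3↦2, 4↦6, 5↦8, 6↦8, 7↦6, 8↦2, 9↦7, 10↦10]  zeros at y ∈ {0}
  x = 2: [0↦3, 1↦3, 2↦1, 3↦8, 4↦2, 5↦5, 6↦6, 7↦5, 8↦2, 9↦8, 10↦1]  zeros at y ∈ ∅
  x = 3: [0↦8, 1↦9, 2↦8, 3↦5, 4↦0, 5↦4, 6↦6, 7↦6, 8↦4, 9↦0, 10↦5]  zeros at y ∈ {4, 9}
  x = 4: [0↦4, 1↦6, 2↦6, 3↦4, 4↦0, 5↦5, 6↦8, 7↦9, 8↦8, 9↦5, 10↦0]  zeros at y ∈ {4, 10}
  x = 5: [0↦2, 1↦5, 2↦6, 3↦5, 4↦2, 5↦8, 6↦1, 7↦3, 8↦3, 9↦1, 10↦8]  zeros at y ∈ ∅
  x = 6: [0↦2, 1↦6, 2↦8, 3↦8, 4↦6, 5↦2, 6↦7, 7↦10, 8↦0, 9↦10, 10↦7]  zeros at y ∈ {8}
  x = 7: [0↦4, 1↦9, 2↦1, 3↦2, 4↦1, 5↦9, 6↦4, 7↦8, 8↦10, 9↦10, 10↦8]  zeros at y ∈ ∅
  x = 8: [0↦8, 1↦3, 2↦7, 3↦9, 4↦9, 5↦7, 6↦3, 7↦8, 8↦0, 9↦1, 10↦0]  zeros at y ∈ {8, 10}
  x = 9: [0↦3, 1↦10, 2↦4, 3↦7, 4↦8, 5↦7, 6↦4, 7↦10, 8↦3, 9↦5, 10↦5]  zeros at y ∈ ∅
  x = 10: [0↦0, 1↦8, 2↦3, 3↦7, 4↦9, 5↦9, 6↦7, 7↦3, 8↦8, 9↦0, 10↦1]  zeros at y ∈ {0, 9}
Collecting zeros: affine points = {(1, 0), (3, 4), (3, 9), (4, 4), (4, 10), (6, 8), (8, 8), (8, 10), (10, 0), (10, 9)}.
Total count |C(F_11)_aff| = 10.


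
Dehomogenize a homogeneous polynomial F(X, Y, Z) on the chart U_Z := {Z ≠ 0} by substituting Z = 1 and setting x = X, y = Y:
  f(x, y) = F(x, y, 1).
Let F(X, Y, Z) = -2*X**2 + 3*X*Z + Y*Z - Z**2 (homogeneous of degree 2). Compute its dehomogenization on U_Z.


f(x, y) = -2*x**2 + 3*x + y - 1

On U_Z we set Z = 1. Each monomial c·X^i·Y^j·Z^k in F becomes c·x^i·y^j·1^k = c·x^i·y^j.
Substituting Z = 1: F(X, Y, 1) = -2*x**2 + 3*x + y - 1.
Note: deg(f) ≤ deg(F) = 2; strict inequality happens when F is divisible by Z (lost terms).


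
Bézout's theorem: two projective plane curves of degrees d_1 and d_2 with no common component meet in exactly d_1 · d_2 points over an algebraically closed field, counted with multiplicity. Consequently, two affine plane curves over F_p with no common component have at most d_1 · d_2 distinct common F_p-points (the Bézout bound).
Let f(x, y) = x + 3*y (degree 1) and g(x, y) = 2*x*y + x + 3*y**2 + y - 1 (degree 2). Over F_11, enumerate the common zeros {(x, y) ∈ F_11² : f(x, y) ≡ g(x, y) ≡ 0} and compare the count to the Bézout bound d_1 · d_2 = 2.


Common zeros: {(4, 6), (9, 8)}; count = 2; Bézout bound = 2.

deg(f) = 1, deg(g) = 2, so Bézout bound = 2.
Scan x ∈ F_11. For each x, list the y ∈ F_11 with f(x, y) ≡ 0 and those with g(x, y) ≡ 0 (mod 11); the common zeros in that column are the intersection.
  x = 0: f ≡ 0 at y ∈ {0}; g ≡ 0 at y ∈ ∅; common: ∅.
  x = 1: f ≡ 0 at y ∈ {7}; g ≡ 0 at y ∈ {0, 10}; common: ∅.
  x = 2: f ≡ 0 at y ∈ {3}; g ≡ 0 at y ∈ ∅; common: ∅.
  x = 3: f ≡ 0 at y ∈ {10}; g ≡ 0 at y ∈ {7, 9}; common: ∅.
  x = 4: f ≡ 0 at y ∈ {6}; g ≡ 0 at y ∈ {2, 6}; common: {6}.
  x = 5: f ≡ 0 at y ∈ {2}; g ≡ 0 at y ∈ ∅; common: ∅.
  x = 6: f ≡ 0 at y ∈ {9}; g ≡ 0 at y ∈ ∅; common: ∅.
  x = 7: f ≡ 0 at y ∈ {5}; g ≡ 0 at y ∈ ∅; common: ∅.
  x = 8: f ≡ 0 at y ∈ {1}; g ≡ 0 at y ∈ ∅; common: ∅.
  x = 9: f ≡ 0 at y ∈ {8}; g ≡ 0 at y ∈ {4, 8}; common: {8}.
  x = 10: f ≡ 0 at y ∈ {4}; g ≡ 0 at y ∈ {1, 3}; common: ∅.
Collecting: common zeros = {(4, 6), (9, 8)}, so the count is 2.
Comparison with the Bézout bound: 2 ≤ 2 = deg(f)·deg(g), as expected for curves with no common component (the bound is attained).


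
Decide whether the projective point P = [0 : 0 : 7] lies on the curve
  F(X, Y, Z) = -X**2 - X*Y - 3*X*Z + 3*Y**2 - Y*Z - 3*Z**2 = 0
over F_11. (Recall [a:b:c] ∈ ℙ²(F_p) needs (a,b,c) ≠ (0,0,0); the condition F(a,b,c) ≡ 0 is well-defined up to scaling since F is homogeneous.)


F(0,0,7) ≡ 7 (mod 11); P is NOT on the curve.

Evaluate F(0, 0, 7) term-by-term (mod 11).
  -X**2 ↦ -1·0·1·1 = 0
  -X*Y ↦ -1·0·0·1 = 0
  -3*X*Z ↦ -3·0·1·7 = 0
  3*Y**2 ↦ 3·1·0·1 = 0
  -Y*Z ↦ -1·1·0·7 = 0
  -3*Z**2 ↦ -3·1·1·49 = -147
Sum: F(0, 0, 7) = (0) + (0) + (0) + (0) + (0) + (-147) = -147.
Reducing mod 11: -147 ≡ 7 (mod 11).
Since F(a, b, c) ≡ 7 ≠ 0 (mod 11), P does NOT lie on the curve.


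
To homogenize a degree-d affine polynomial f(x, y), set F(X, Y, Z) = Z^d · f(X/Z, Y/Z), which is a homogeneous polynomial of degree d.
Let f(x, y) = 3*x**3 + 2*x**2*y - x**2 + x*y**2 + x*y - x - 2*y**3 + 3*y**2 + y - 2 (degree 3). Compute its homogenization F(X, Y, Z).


F(X, Y, Z) = 3*X**3 + 2*X**2*Y - X**2*Z + X*Y**2 + X*Y*Z - X*Z**2 - 2*Y**3 + 3*Y**2*Z + Y*Z**2 - 2*Z**3

deg(f) = 3.
Substitute x = X/Z, y = Y/Z into f, then multiply by Z^3.
  monomial 3·x^3·y^0 ↦ 3·X^3·Y^0·Z^0.
  monomial 2·x^2·y^1 ↦ 2·X^2·Y^1·Z^0.
  monomial -1·x^2·y^0 ↦ -1·X^2·Y^0·Z^1.
  monomial 1·x^1·y^2 ↦ 1·X^1·Y^2·Z^0.
  monomial 1·x^1·y^1 ↦ 1·X^1·Y^1·Z^1.
  monomial -1·x^1·y^0 ↦ -1·X^1·Y^0·Z^2.
  monomial -2·x^0·y^3 ↦ -2·X^0·Y^3·Z^0.
  monomial 3·x^0·y^2 ↦ 3·X^0·Y^2·Z^1.
  monomial 1·x^0·y^1 ↦ 1·X^0·Y^1·Z^2.
  monomial -2·x^0·y^0 ↦ -2·X^0·Y^0·Z^3.
Collecting: F(X, Y, Z) = 3*X**3 + 2*X**2*Y - X**2*Z + X*Y**2 + X*Y*Z - X*Z**2 - 2*Y**3 + 3*Y**2*Z + Y*Z**2 - 2*Z**3.


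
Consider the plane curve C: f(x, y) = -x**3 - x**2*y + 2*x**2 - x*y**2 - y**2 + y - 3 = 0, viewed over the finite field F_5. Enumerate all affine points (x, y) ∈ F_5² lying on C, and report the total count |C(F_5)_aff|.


Affine F_5-points: {(0, 2), (0, 4), (1, 2), (1, 3), (4, 0), (4, 1), (4, 2), (4, 3), (4, 4)}; count = 9.

For each of the 25 pairs (x, y) ∈ F_5², evaluate f(x, y) mod 5. Record the zeros.
  x = 0: [0↦2, 1↦2, 2↦0, 3↦1, 4↦0]  zeros at y ∈ {2, 4}
  x = 1: [0↦3, 1↦1, 2↦0, 3↦0, 4↦1]  zeros at y ∈ {2, 3}
  x = 2: [0↦2, 1↦1, 2↦4, 3↦1, 4↦2]  zeros at y ∈ ∅
  x = 3: [0↦3, 1↦1, 2↦1, 3↦3, 4↦2]  zeros at y ∈ ∅
  x = 4: [0↦0, 1↦0, 2↦0, 3↦0, 4↦0]  zeros at y ∈ {0, 1, 2, 3, 4}
Collecting zeros: affine points = {(0, 2), (0, 4), (1, 2), (1, 3), (4, 0), (4, 1), (4, 2), (4, 3), (4, 4)}.
Total count |C(F_5)_aff| = 9.


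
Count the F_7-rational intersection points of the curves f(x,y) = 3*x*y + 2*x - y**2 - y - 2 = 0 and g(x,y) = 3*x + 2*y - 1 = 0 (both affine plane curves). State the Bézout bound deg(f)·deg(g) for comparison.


Common zeros: ∅; count = 0; Bézout bound = 2.

deg(f) = 2, deg(g) = 1, so Bézout bound = 2.
Scan x ∈ F_7. For each x, list the y ∈ F_7 with f(x, y) ≡ 0 and those with g(x, y) ≡ 0 (mod 7); the common zeros in that column are the intersection.
  x = 0: f ≡ 0 at y ∈ {3}; g ≡ 0 at y ∈ {4}; common: ∅.
  x = 1: f ≡ 0 at y ∈ {0, 2}; g ≡ 0 at y ∈ {6}; common: ∅.
  x = 2: f ≡ 0 at y ∈ ∅; g ≡ 0 at y ∈ {1}; common: ∅.
  x = 3: f ≡ 0 at y ∈ ∅; g ≡ 0 at y ∈ {3}; common: ∅.
  x = 4: f ≡ 0 at y ∈ ∅; g ≡ 0 at y ∈ {5}; common: ∅.
  x = 5: f ≡ 0 at y ∈ {1, 6}; g ≡ 0 at y ∈ {0}; common: ∅.
  x = 6: f ≡ 0 at y ∈ {5}; g ≡ 0 at y ∈ {2}; common: ∅.
Collecting: common zeros = ∅, so the count is 0.
Comparison with the Bézout bound: 0 ≤ 2 = deg(f)·deg(g), as expected for curves with no common component (the affine F_7-count falls short of the bound because intersections may lie at infinity, over extension fields, or carry multiplicity).


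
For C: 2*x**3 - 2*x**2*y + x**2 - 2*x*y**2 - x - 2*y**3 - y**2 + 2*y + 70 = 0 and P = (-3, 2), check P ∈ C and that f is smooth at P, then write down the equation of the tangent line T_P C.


Tangent line at P: 63*x - 20*y + 229 = 0.

Step 1: f(-3, 2) = 0, so P lies on C.
Step 2: partial derivatives
  f_x(x, y) = 6*x**2 - 4*x*y + 2*x - 2*y**2 - 1, f_y(x, y) = -2*x**2 - 4*x*y - 6*y**2 - 2*y + 2.
  f_x(P) = 63, f_y(P) = -20 (gradient nonzero, so P is smooth).
Step 3: tangent line at P: 63·(x − -3) + -20·(y − 2) = 0.
Expanding: 63*x - 20*y + 229 = 0.


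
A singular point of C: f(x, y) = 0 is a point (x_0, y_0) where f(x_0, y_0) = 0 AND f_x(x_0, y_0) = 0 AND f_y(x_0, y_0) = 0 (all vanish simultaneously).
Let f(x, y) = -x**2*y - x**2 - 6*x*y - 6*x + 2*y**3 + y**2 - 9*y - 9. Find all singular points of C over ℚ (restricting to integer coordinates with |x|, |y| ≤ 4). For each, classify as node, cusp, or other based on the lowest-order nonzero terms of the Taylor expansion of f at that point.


Singular points: {(-3, 0)}; classification: node.

Compute partial derivatives:
  f_x = -2*x*y - 2*x - 6*y - 6.
  f_y = -x**2 - 6*x + 6*y**2 + 2*y - 9.
Scan x_0 ∈ {−4, ..., 4}. For each x_0, f_y(x_0, y) is a polynomial in y; find its integer roots y ∈ {−4, ..., 4}, then test f_x and f at those candidates.
  x = -4: f_y(-4, y) = 6*y**2 + 2*y - 1; no integer root y with |y| ≤ 4.
  x = -3: f_y(-3, y) = 6*y**2 + 2*y; vanishes at y ∈ {0}. (-3, 0): f_x = 0, f = 0 — SINGULAR.
  x = -2: f_y(-2, y) = 6*y**2 + 2*y - 1; no integer root y with |y| ≤ 4.
  x = -1: f_y(-1, y) = 6*y**2 + 2*y - 4; vanishes at y ∈ {-1}. (-1, -1): f_x = 0 but f = -1 ≠ 0.
  x = 0: f_y(0, y) = 6*y**2 + 2*y - 9; no integer root y with |y| ≤ 4.
  x = 1: f_y(1, y) = 6*y**2 + 2*y - 16; no integer root y with |y| ≤ 4.
  x = 2: f_y(2, y) = 6*y**2 + 2*y - 25; no integer root y with |y| ≤ 4.
  x = 3: f_y(3, y) = 6*y**2 + 2*y - 36; no integer root y with |y| ≤ 4.
  x = 4: f_y(4, y) = 6*y**2 + 2*y - 49; no integer root y with |y| ≤ 4.
Only singular point on the grid: (-3, 0).
Classify: substitute x = -3 + u, y = 0 + v and expand: f = -u**2*v - u**2 + 2*v**3 + v**2.
No constant or linear terms (consistent with a singular point). Quadratic part: -u**2 + v**2. Cubic part: -u**2*v + 2*v**3.
The quadratic part v**2 - u**2 = (v − u)(v + u) splits into two distinct linear factors, so there are two distinct tangent lines y − 0 = ±(x − -3) — this is a node (ordinary double point).
Classification: node.


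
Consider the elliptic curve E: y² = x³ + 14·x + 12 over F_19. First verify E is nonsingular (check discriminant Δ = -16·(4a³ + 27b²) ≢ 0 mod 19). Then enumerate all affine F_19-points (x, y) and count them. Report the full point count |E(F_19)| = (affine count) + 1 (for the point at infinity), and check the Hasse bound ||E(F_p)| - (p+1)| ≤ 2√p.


Affine points = {(3, 9), (3, 10), (5, 6), (5, 13), (7, 4), (7, 15), (8, 3), (8, 16), (13, 4), (13, 15), (14, 8), (14, 11), (15, 5), (15, 14), (16, 0), (18, 4), (18, 15)}; affine count = 17; |E(F_19)| = 18.

Discriminant check: Δ ∝ 4a³ + 27b² = 4·14³ + 27·12² = 4·2744 + 27·144 ≡ 6 (mod 19). Nonzero ⇒ E is nonsingular.
For each x ∈ F_19, compute rhs = x³ + 14·x + 12 mod 19, then count y ∈ F_19 with y² ≡ rhs.
  x = 0: rhs = 12, matching y values: none (0 points).
  x = 1: rhs = 8, matching y values: none (0 points).
  x = 2: rhs = 10, matching y values: none (0 points).
  x = 3: rhs = 5, matching y values: 9, 10 (2 points).
  x = 4: rhs = 18, matching y values: none (0 points).
  x = 5: rhs = 17, matching y values: 6, 13 (2 points).
  x = 6: rhs = 8, matching y values: none (0 points).
  x = 7: rhs = 16, matching y values: 4, 15 (2 points).
  x = 8: rhs = 9, matching y values: 3, 16 (2 points).
  x = 9: rhs = 12, matching y values: none (0 points).
  x = 10: rhs = 12, matching y values: none (0 points).
  x = 11: rhs = 15, matching y values: none (0 points).
  x = 12: rhs = 8, matching y values: none (0 points).
  x = 13: rhs = 16, matching y values: 4, 15 (2 points).
  x = 14: rhs = 7, matching y values: 8, 11 (2 points).
  x = 15: rhs = 6, matching y values: 5, 14 (2 points).
  x = 16: rhs = 0, matching y values: 0 (1 points).
  x = 17: rhs = 14, matching y values: none (0 points).
  x = 18: rhs = 16, matching y values: 4, 15 (2 points).
Total affine count: 17.
Full point count |E(F_19)| = 17 + 1 = 18.
Hasse bound: |18 − (19+1)| = |-2| = 2 ≤ 2√19 ≈ 8.7178 ✓.


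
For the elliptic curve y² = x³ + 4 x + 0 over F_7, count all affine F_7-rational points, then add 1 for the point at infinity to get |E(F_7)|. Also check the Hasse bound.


Affine points = {(0, 0), (2, 3), (2, 4), (3, 2), (3, 5), (6, 3), (6, 4)}; affine count = 7; |E(F_7)| = 8.

Discriminant check: Δ ∝ 4a³ + 27b² = 4·4³ + 27·0² = 4·64 + 27·0 ≡ 4 (mod 7). Nonzero ⇒ E is nonsingular.
For each x ∈ F_7, compute rhs = x³ + 4·x + 0 mod 7, then count y ∈ F_7 with y² ≡ rhs.
  x = 0: rhs = 0, matching y values: 0 (1 points).
  x = 1: rhs = 5, matching y values: none (0 points).
  x = 2: rhs = 2, matching y values: 3, 4 (2 points).
  x = 3: rhs = 4, matching y values: 2, 5 (2 points).
  x = 4: rhs = 3, matching y values: none (0 points).
  x = 5: rhs = 5, matching y values: none (0 points).
  x = 6: rhs = 2, matching y values: 3, 4 (2 points).
Total affine count: 7.
Full point count |E(F_7)| = 7 + 1 = 8.
Hasse bound: |8 − (7+1)| = |0| = 0 ≤ 2√7 ≈ 5.2915 ✓.


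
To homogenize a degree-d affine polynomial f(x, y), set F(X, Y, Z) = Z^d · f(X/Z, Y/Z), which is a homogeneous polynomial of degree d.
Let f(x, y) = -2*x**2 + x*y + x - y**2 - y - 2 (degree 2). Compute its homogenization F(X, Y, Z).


F(X, Y, Z) = -2*X**2 + X*Y + X*Z - Y**2 - Y*Z - 2*Z**2

deg(f) = 2.
Substitute x = X/Z, y = Y/Z into f, then multiply by Z^2.
  monomial -2·x^2·y^0 ↦ -2·X^2·Y^0·Z^0.
  monomial 1·x^1·y^1 ↦ 1·X^1·Y^1·Z^0.
  monomial 1·x^1·y^0 ↦ 1·X^1·Y^0·Z^1.
  monomial -1·x^0·y^2 ↦ -1·X^0·Y^2·Z^0.
  monomial -1·x^0·y^1 ↦ -1·X^0·Y^1·Z^1.
  monomial -2·x^0·y^0 ↦ -2·X^0·Y^0·Z^2.
Collecting: F(X, Y, Z) = -2*X**2 + X*Y + X*Z - Y**2 - Y*Z - 2*Z**2.


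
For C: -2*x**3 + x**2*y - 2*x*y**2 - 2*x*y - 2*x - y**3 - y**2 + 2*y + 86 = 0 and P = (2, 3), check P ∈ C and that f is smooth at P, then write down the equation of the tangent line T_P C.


Tangent line at P: -38*x - 55*y + 241 = 0.

Step 1: f(2, 3) = 0, so P lies on C.
Step 2: partial derivatives
  f_x(x, y) = -6*x**2 + 2*x*y - 2*y**2 - 2*y - 2, f_y(x, y) = x**2 - 4*x*y - 2*x - 3*y**2 - 2*y + 2.
  f_x(P) = -38, f_y(P) = -55 (gradient nonzero, so P is smooth).
Step 3: tangent line at P: -38·(x − 2) + -55·(y − 3) = 0.
Expanding: -38*x - 55*y + 241 = 0.


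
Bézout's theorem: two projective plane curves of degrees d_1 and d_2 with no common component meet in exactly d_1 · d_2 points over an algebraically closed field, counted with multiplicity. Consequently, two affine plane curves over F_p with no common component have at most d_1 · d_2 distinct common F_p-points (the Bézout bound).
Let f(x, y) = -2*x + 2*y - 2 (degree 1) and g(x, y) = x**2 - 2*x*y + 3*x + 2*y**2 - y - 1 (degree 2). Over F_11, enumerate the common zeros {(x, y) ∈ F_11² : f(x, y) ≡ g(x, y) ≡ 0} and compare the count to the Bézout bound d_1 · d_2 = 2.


Common zeros: {(0, 1), (7, 8)}; count = 2; Bézout bound = 2.

deg(f) = 1, deg(g) = 2, so Bézout bound = 2.
Scan x ∈ F_11. For each x, list the y ∈ F_11 with f(x, y) ≡ 0 and those with g(x, y) ≡ 0 (mod 11); the common zeros in that column are the intersection.
  x = 0: f ≡ 0 at y ∈ {1}; g ≡ 0 at y ∈ {1, 5}; common: {1}.
  x = 1: f ≡ 0 at y ∈ {2}; g ≡ 0 at y ∈ ∅; common: ∅.
  x = 2: f ≡ 0 at y ∈ {3}; g ≡ 0 at y ∈ ∅; common: ∅.
  x = 3: f ≡ 0 at y ∈ {4}; g ≡ 0 at y ∈ {2, 7}; common: ∅.
  x = 4: f ≡ 0 at y ∈ {5}; g ≡ 0 at y ∈ ∅; common: ∅.
  x = 5: f ≡ 0 at y ∈ {6}; g ≡ 0 at y ∈ ∅; common: ∅.
  x = 6: f ≡ 0 at y ∈ {7}; g ≡ 0 at y ∈ {4, 8}; common: ∅.
  x = 7: f ≡ 0 at y ∈ {8}; g ≡ 0 at y ∈ {5, 8}; common: {8}.
  x = 8: f ≡ 0 at y ∈ {9}; g ≡ 0 at y ∈ {7}; common: ∅.
  x = 9: f ≡ 0 at y ∈ {10}; g ≡ 0 at y ∈ {2}; common: ∅.
  x = 10: f ≡ 0 at y ∈ {0}; g ≡ 0 at y ∈ {1, 4}; common: ∅.
Collecting: common zeros = {(0, 1), (7, 8)}, so the count is 2.
Comparison with the Bézout bound: 2 ≤ 2 = deg(f)·deg(g), as expected for curves with no common component (the bound is attained).


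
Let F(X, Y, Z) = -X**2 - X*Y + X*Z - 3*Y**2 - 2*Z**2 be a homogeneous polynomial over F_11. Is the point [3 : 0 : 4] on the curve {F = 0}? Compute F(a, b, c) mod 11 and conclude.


F(3,0,4) ≡ 4 (mod 11); P is NOT on the curve.

Evaluate F(3, 0, 4) term-by-term (mod 11).
  -X**2 ↦ -1·9·1·1 = -9
  -X*Y ↦ -1·3·0·1 = 0
  X*Z ↦ 1·3·1·4 = 12
  -3*Y**2 ↦ -3·1·0·1 = 0
  -2*Z**2 ↦ -2·1·1·16 = -32
Sum: F(3, 0, 4) = (-9) + (0) + (12) + (0) + (-32) = -29.
Reducing mod 11: -29 ≡ 4 (mod 11).
Since F(a, b, c) ≡ 4 ≠ 0 (mod 11), P does NOT lie on the curve.


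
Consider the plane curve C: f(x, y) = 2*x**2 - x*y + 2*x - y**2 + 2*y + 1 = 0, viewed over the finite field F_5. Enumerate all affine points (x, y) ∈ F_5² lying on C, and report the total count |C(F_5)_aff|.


Affine F_5-points: {(1, 0), (1, 1), (3, 0), (3, 4)}; count = 4.

For each of the 25 pairs (x, y) ∈ F_5², evaluate f(x, y) mod 5. Record the zeros.
  x = 0: [0↦1, 1↦2, 2↦1, 3↦3, 4↦3]  zeros at y ∈ ∅
  x = 1: [0↦0, 1↦0, 2↦3, 3↦4, 4↦3]  zeros at y ∈ {0, 1}
  x = 2: [0↦3, 1↦2, 2↦4, 3↦4, 4↦2]  zeros at y ∈ ∅
  x = 3: [0↦0, 1↦3, 2↦4, 3↦3, 4↦0]  zeros at y ∈ {0, 4}
  x = 4: [0↦1, 1↦3, 2↦3, 3↦1, 4↦2]  zeros at y ∈ ∅
Collecting zeros: affine points = {(1, 0), (1, 1), (3, 0), (3, 4)}.
Total count |C(F_5)_aff| = 4.


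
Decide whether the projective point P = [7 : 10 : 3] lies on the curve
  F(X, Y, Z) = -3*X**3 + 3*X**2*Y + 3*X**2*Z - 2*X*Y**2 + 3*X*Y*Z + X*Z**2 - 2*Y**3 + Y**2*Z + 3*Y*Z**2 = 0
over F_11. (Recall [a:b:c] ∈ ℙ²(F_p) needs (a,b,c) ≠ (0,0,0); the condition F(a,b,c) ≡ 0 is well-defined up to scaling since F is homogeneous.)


F(7,10,3) ≡ 10 (mod 11); P is NOT on the curve.

Evaluate F(7, 10, 3) term-by-term (mod 11).
  -3*X**3 ↦ -3·343·1·1 = -1029
  3*X**2*Y ↦ 3·49·10·1 = 1470
  3*X**2*Z ↦ 3·49·1·3 = 441
  -2*X*Y**2 ↦ -2·7·100·1 = -1400
  3*X*Y*Z ↦ 3·7·10·3 = 630
  X*Z**2 ↦ 1·7·1·9 = 63
  -2*Y**3 ↦ -2·1·1000·1 = -2000
  Y**2*Z ↦ 1·1·100·3 = 300
  3*Y*Z**2 ↦ 3·1·10·9 = 270
Sum: F(7, 10, 3) = (-1029) + (1470) + (441) + (-1400) + (630) + (63) + (-2000) + (300) + (270) = -1255.
Reducing mod 11: -1255 ≡ 10 (mod 11).
Since F(a, b, c) ≡ 10 ≠ 0 (mod 11), P does NOT lie on the curve.


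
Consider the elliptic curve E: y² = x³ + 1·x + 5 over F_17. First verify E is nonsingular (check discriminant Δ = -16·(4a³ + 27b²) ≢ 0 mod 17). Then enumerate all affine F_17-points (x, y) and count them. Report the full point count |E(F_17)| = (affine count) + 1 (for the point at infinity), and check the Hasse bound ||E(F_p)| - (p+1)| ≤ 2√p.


Affine points = {(2, 7), (2, 10), (3, 1), (3, 16), (5, 4), (5, 13), (7, 7), (7, 10), (8, 7), (8, 10), (11, 2), (11, 15), (14, 3), (14, 14)}; affine count = 14; |E(F_17)| = 15.

Discriminant check: Δ ∝ 4a³ + 27b² = 4·1³ + 27·5² = 4·1 + 27·25 ≡ 16 (mod 17). Nonzero ⇒ E is nonsingular.
For each x ∈ F_17, compute rhs = x³ + 1·x + 5 mod 17, then count y ∈ F_17 with y² ≡ rhs.
  x = 0: rhs = 5, matching y values: none (0 points).
  x = 1: rhs = 7, matching y values: none (0 points).
  x = 2: rhs = 15, matching y values: 7, 10 (2 points).
  x = 3: rhs = 1, matching y values: 1, 16 (2 points).
  x = 4: rhs = 5, matching y values: none (0 points).
  x = 5: rhs = 16, matching y values: 4, 13 (2 points).
  x = 6: rhs = 6, matching y values: none (0 points).
  x = 7: rhs = 15, matching y values: 7, 10 (2 points).
  x = 8: rhs = 15, matching y values: 7, 10 (2 points).
  x = 9: rhs = 12, matching y values: none (0 points).
  x = 10: rhs = 12, matching y values: none (0 points).
  x = 11: rhs = 4, matching y values: 2, 15 (2 points).
  x = 12: rhs = 11, matching y values: none (0 points).
  x = 13: rhs = 5, matching y values: none (0 points).
  x = 14: rhs = 9, matching y values: 3, 14 (2 points).
  x = 15: rhs = 12, matching y values: none (0 points).
  x = 16: rhs = 3, matching y values: none (0 points).
Total affine count: 14.
Full point count |E(F_17)| = 14 + 1 = 15.
Hasse bound: |15 − (17+1)| = |-3| = 3 ≤ 2√17 ≈ 8.2462 ✓.


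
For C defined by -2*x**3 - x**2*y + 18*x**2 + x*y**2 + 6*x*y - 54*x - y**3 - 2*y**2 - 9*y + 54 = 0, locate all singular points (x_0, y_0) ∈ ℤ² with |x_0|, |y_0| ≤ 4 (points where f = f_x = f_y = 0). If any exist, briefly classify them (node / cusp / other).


Singular points: {(3, 0)}; classification: cusp.

Compute partial derivatives:
  f_x = -6*x**2 - 2*x*y + 36*x + y**2 + 6*y - 54.
  f_y = -x**2 + 2*x*y + 6*x - 3*y**2 - 4*y - 9.
Scan x_0 ∈ {−4, ..., 4}. For each x_0, f_y(x_0, y) is a polynomial in y; find its integer roots y ∈ {−4, ..., 4}, then test f_x and f at those candidates.
  x = -4: f_y(-4, y) = -3*y**2 - 12*y - 49; no integer root y with |y| ≤ 4.
  x = -3: f_y(-3, y) = -3*y**2 - 10*y - 36; no integer root y with |y| ≤ 4.
  x = -2: f_y(-2, y) = -3*y**2 - 8*y - 25; no integer root y with |y| ≤ 4.
  x = -1: f_y(-1, y) = -3*y**2 - 6*y - 16; no integer root y with |y| ≤ 4.
  x = 0: f_y(0, y) = -3*y**2 - 4*y - 9; no integer root y with |y| ≤ 4.
  x = 1: f_y(1, y) = -3*y**2 - 2*y - 4; no integer root y with |y| ≤ 4.
  x = 2: f_y(2, y) = -3*y**2 - 1; no integer root y with |y| ≤ 4.
  x = 3: f_y(3, y) = -3*y**2 + 2*y; vanishes at y ∈ {0}. (3, 0): f_x = 0, f = 0 — SINGULAR.
  x = 4: f_y(4, y) = -3*y**2 + 4*y - 1; vanishes at y ∈ {1}. (4, 1): f_x = -7 ≠ 0.
Only singular point on the grid: (3, 0).
Classify: substitute x = 3 + u, y = 0 + v and expand: f = -2*u**3 - u**2*v + u*v**2 - v**3 + v**2.
No constant or linear terms (consistent with a singular point). Quadratic part: v**2. Cubic part: -2*u**3 - u**2*v + u*v**2 - v**3.
The quadratic part v**2 is a perfect square, so there is a single (double) tangent line v = 0, i.e. y = 0. Restricting the cubic part to that line (v = 0) leaves -2*u**3 ≠ 0, so f is not divisible by v and the branch is v² ≈ 2*u**3 to lowest order — this is a cusp.
Classification: cusp.


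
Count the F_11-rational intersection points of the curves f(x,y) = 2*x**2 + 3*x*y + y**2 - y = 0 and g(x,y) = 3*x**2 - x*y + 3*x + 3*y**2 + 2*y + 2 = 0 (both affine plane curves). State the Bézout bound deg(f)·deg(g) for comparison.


Common zeros: {(6, 2), (6, 3)}; count = 2; Bézout bound = 4.

deg(f) = 2, deg(g) = 2, so Bézout bound = 4.
Scan x ∈ F_11. For each x, list the y ∈ F_11 with f(x, y) ≡ 0 and those with g(x, y) ≡ 0 (mod 11); the common zeros in that column are the intersection.
  x = 0: f ≡ 0 at y ∈ {0, 1}; g ≡ 0 at y ∈ ∅; common: ∅.
  x = 1: f ≡ 0 at y ∈ ∅; g ≡ 0 at y ∈ {2, 5}; common: ∅.
  x = 2: f ≡ 0 at y ∈ {2, 4}; g ≡ 0 at y ∈ ∅; common: ∅.
  x = 3: f ≡ 0 at y ∈ {4, 10}; g ≡ 0 at y ∈ ∅; common: ∅.
  x = 4: f ≡ 0 at y ∈ {1, 10}; g ≡ 0 at y ∈ ∅; common: ∅.
  x = 5: f ≡ 0 at y ∈ ∅; g ≡ 0 at y ∈ {3, 9}; common: ∅.
  x = 6: f ≡ 0 at y ∈ {2, 3}; g ≡ 0 at y ∈ {2, 3}; common: {2, 3}.
  x = 7: f ≡ 0 at y ∈ ∅; g ≡ 0 at y ∈ {4, 5}; common: ∅.
  x = 8: f ≡ 0 at y ∈ ∅; g ≡ 0 at y ∈ {4, 9}; common: ∅.
  x = 9: f ≡ 0 at y ∈ ∅; g ≡ 0 at y ∈ ∅; common: ∅.
  x = 10: f ≡ 0 at y ∈ ∅; g ≡ 0 at y ∈ ∅; common: ∅.
Collecting: common zeros = {(6, 2), (6, 3)}, so the count is 2.
Comparison with the Bézout bound: 2 ≤ 4 = deg(f)·deg(g), as expected for curves with no common component (the affine F_11-count falls short of the bound because intersections may lie at infinity, over extension fields, or carry multiplicity).


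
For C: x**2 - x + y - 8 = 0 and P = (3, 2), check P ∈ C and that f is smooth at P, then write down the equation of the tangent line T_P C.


Tangent line at P: 5*x + y - 17 = 0.

Step 1: f(3, 2) = 0, so P lies on C.
Step 2: partial derivatives
  f_x(x, y) = 2*x - 1, f_y(x, y) = 1.
  f_x(P) = 5, f_y(P) = 1 (gradient nonzero, so P is smooth).
Step 3: tangent line at P: 5·(x − 3) + 1·(y − 2) = 0.
Expanding: 5*x + y - 17 = 0.


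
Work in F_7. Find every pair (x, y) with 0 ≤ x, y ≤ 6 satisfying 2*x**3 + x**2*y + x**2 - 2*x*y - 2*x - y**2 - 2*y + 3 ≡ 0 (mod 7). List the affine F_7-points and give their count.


Affine F_7-points: {(0, 1), (0, 4), (1, 1), (1, 3), (4, 2), (4, 4), (5, 1), (5, 5)}; count = 8.

For each of the 49 pairs (x, y) ∈ F_7², evaluate f(x, y) mod 7. Record the zeros.
  x = 0: [0↦3, 1↦0, 2↦2, 3↦2, 4↦0, 5↦3, 6↦4]  zeros at y ∈ {1, 4}
  x = 1: [0↦4, 1↦0, 2↦1, 3↦0, 4↦4, 5↦6, 6↦6]  zeros at y ∈ {1, 3}
  x = 2: [0↦5, 1↦2, 2↦4, 3↦4, 4↦2, 5↦5, 6↦6]  zeros at y ∈ ∅
  x = 3: [0↦4, 1↦4, 2↦2, 3↦5, 4↦6, 5↦5, 6↦2]  zeros at y ∈ ∅
  x = 4: [0↦6, 1↦4, 2↦0, 3↦1, 4↦0, 5↦4, 6↦6]  zeros at y ∈ {2, 4}
  x = 5: [0↦2, 1↦0, 2↦3, 3↦4, 4↦3, 5↦0, 6↦2]  zeros at y ∈ {1, 5}
  x = 6: [0↦4, 1↦4, 2↦2, 3↦5, 4↦6, 5↦5, 6↦2]  zeros at y ∈ ∅
Collecting zeros: affine points = {(0, 1), (0, 4), (1, 1), (1, 3), (4, 2), (4, 4), (5, 1), (5, 5)}.
Total count |C(F_7)_aff| = 8.


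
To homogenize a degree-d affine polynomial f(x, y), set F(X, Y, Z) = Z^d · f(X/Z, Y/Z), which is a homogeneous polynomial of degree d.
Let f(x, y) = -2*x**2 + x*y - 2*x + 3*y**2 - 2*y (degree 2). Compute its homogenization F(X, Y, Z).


F(X, Y, Z) = -2*X**2 + X*Y - 2*X*Z + 3*Y**2 - 2*Y*Z

deg(f) = 2.
Substitute x = X/Z, y = Y/Z into f, then multiply by Z^2.
  monomial -2·x^2·y^0 ↦ -2·X^2·Y^0·Z^0.
  monomial 1·x^1·y^1 ↦ 1·X^1·Y^1·Z^0.
  monomial -2·x^1·y^0 ↦ -2·X^1·Y^0·Z^1.
  monomial 3·x^0·y^2 ↦ 3·X^0·Y^2·Z^0.
  monomial -2·x^0·y^1 ↦ -2·X^0·Y^1·Z^1.
Collecting: F(X, Y, Z) = -2*X**2 + X*Y - 2*X*Z + 3*Y**2 - 2*Y*Z.


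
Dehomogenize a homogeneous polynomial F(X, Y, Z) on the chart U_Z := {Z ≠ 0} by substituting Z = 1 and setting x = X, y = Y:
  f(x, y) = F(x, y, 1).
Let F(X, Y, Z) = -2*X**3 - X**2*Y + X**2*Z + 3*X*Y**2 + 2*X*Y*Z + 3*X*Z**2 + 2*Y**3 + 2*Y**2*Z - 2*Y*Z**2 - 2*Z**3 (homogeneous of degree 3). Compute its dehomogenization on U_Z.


f(x, y) = -2*x**3 - x**2*y + x**2 + 3*x*y**2 + 2*x*y + 3*x + 2*y**3 + 2*y**2 - 2*y - 2

On U_Z we set Z = 1. Each monomial c·X^i·Y^j·Z^k in F becomes c·x^i·y^j·1^k = c·x^i·y^j.
Substituting Z = 1: F(X, Y, 1) = -2*x**3 - x**2*y + x**2 + 3*x*y**2 + 2*x*y + 3*x + 2*y**3 + 2*y**2 - 2*y - 2.
Note: deg(f) ≤ deg(F) = 3; strict inequality happens when F is divisible by Z (lost terms).


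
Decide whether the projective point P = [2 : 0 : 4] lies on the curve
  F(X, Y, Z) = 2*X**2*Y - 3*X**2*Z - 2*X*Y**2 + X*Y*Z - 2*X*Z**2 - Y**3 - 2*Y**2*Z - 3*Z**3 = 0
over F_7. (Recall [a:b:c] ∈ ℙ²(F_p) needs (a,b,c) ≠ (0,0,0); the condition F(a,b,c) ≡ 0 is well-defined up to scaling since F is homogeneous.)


F(2,0,4) ≡ 4 (mod 7); P is NOT on the curve.

Evaluate F(2, 0, 4) term-by-term (mod 7).
  2*X**2*Y ↦ 2·4·0·1 = 0
  -3*X**2*Z ↦ -3·4·1·4 = -48
  -2*X*Y**2 ↦ -2·2·0·1 = 0
  X*Y*Z ↦ 1·2·0·4 = 0
  -2*X*Z**2 ↦ -2·2·1·16 = -64
  -Y**3 ↦ -1·1·0·1 = 0
  -2*Y**2*Z ↦ -2·1·0·4 = 0
  -3*Z**3 ↦ -3·1·1·64 = -192
Sum: F(2, 0, 4) = (0) + (-48) + (0) + (0) + (-64) + (0) + (0) + (-192) = -304.
Reducing mod 7: -304 ≡ 4 (mod 7).
Since F(a, b, c) ≡ 4 ≠ 0 (mod 7), P does NOT lie on the curve.


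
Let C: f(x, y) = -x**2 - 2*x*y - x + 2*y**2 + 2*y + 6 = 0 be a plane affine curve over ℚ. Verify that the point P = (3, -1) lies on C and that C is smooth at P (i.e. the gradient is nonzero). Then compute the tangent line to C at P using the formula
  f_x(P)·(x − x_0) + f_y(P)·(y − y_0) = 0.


Tangent line at P: -5*x - 8*y + 7 = 0.

Step 1: f(3, -1) = 0, so P lies on C.
Step 2: partial derivatives
  f_x(x, y) = -2*x - 2*y - 1, f_y(x, y) = -2*x + 4*y + 2.
  f_x(P) = -5, f_y(P) = -8 (gradient nonzero, so P is smooth).
Step 3: tangent line at P: -5·(x − 3) + -8·(y − -1) = 0.
Expanding: -5*x - 8*y + 7 = 0.


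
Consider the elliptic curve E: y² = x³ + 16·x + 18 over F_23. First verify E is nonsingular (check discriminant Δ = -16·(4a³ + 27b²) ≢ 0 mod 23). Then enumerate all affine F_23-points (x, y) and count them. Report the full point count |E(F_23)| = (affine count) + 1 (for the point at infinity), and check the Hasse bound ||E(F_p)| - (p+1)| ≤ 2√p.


Affine points = {(0, 8), (0, 15), (1, 9), (1, 14), (2, 9), (2, 14), (3, 1), (3, 22), (4, 10), (4, 13), (5, 4), (5, 19), (6, 10), (6, 13), (7, 6), (7, 17), (12, 11), (12, 12), (13, 10), (13, 13), (16, 0), (20, 9), (20, 14), (21, 1), (21, 22), (22, 1), (22, 22)}; affine count = 27; |E(F_23)| = 28.

Discriminant check: Δ ∝ 4a³ + 27b² = 4·16³ + 27·18² = 4·4096 + 27·324 ≡ 16 (mod 23). Nonzero ⇒ E is nonsingular.
For each x ∈ F_23, compute rhs = x³ + 16·x + 18 mod 23, then count y ∈ F_23 with y² ≡ rhs.
  x = 0: rhs = 18, matching y values: 8, 15 (2 points).
  x = 1: rhs = 12, matching y values: 9, 14 (2 points).
  x = 2: rhs = 12, matching y values: 9, 14 (2 points).
  x = 3: rhs = 1, matching y values: 1, 22 (2 points).
  x = 4: rhs = 8, matching y values: 10, 13 (2 points).
  x = 5: rhs = 16, matching y values: 4, 19 (2 points).
  x = 6: rhs = 8, matching y values: 10, 13 (2 points).
  x = 7: rhs = 13, matching y values: 6, 17 (2 points).
  x = 8: rhs = 14, matching y values: none (0 points).
  x = 9: rhs = 17, matching y values: none (0 points).
  x = 10: rhs = 5, matching y values: none (0 points).
  x = 11: rhs = 7, matching y values: none (0 points).
  x = 12: rhs = 6, matching y values: 11, 12 (2 points).
  x = 13: rhs = 8, matching y values: 10, 13 (2 points).
  x = 14: rhs = 19, matching y values: none (0 points).
  x = 15: rhs = 22, matching y values: none (0 points).
  x = 16: rhs = 0, matching y values: 0 (1 points).
  x = 17: rhs = 5, matching y values: none (0 points).
  x = 18: rhs = 20, matching y values: none (0 points).
  x = 19: rhs = 5, matching y values: none (0 points).
  x = 20: rhs = 12, matching y values: 9, 14 (2 points).
  x = 21: rhs = 1, matching y values: 1, 22 (2 points).
  x = 22: rhs = 1, matching y values: 1, 22 (2 points).
Total affine count: 27.
Full point count |E(F_23)| = 27 + 1 = 28.
Hasse bound: |28 − (23+1)| = |4| = 4 ≤ 2√23 ≈ 9.5917 ✓.


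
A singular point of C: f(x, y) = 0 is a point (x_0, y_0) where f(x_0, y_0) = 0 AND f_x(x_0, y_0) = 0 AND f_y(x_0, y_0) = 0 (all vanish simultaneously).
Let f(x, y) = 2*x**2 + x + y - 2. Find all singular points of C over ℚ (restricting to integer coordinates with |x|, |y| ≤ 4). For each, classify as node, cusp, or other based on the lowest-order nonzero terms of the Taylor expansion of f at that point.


No singular points in the scanned grid; C is smooth there.

Compute partial derivatives:
  f_x = 4*x + 1.
  f_y = 1.
f_y = 1 is a nonzero constant, so f_y never vanishes: no point (x, y) can satisfy f = f_x = f_y = 0. In particular no (x, y) ∈ {−4, ..., 4}² is singular; the curve is smooth.


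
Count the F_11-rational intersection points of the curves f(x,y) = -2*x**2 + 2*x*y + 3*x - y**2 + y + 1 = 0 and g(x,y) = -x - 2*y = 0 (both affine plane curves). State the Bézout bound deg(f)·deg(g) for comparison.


Common zeros: {(8, 7)}; count = 1; Bézout bound = 2.

deg(f) = 2, deg(g) = 1, so Bézout bound = 2.
Scan x ∈ F_11. For each x, list the y ∈ F_11 with f(x, y) ≡ 0 and those with g(x, y) ≡ 0 (mod 11); the common zeros in that column are the intersection.
  x = 0: f ≡ 0 at y ∈ {4, 8}; g ≡ 0 at y ∈ {0}; common: ∅.
  x = 1: f ≡ 0 at y ∈ ∅; g ≡ 0 at y ∈ {5}; common: ∅.
  x = 2: f ≡ 0 at y ∈ ∅; g ≡ 0 at y ∈ {10}; common: ∅.
  x = 3: f ≡ 0 at y ∈ ∅; g ≡ 0 at y ∈ {4}; common: ∅.
  x = 4: f ≡ 0 at y ∈ {1, 8}; g ≡ 0 at y ∈ {9}; common: ∅.
  x = 5: f ≡ 0 at y ∈ ∅; g ≡ 0 at y ∈ {3}; common: ∅.
  x = 6: f ≡ 0 at y ∈ {6, 7}; g ≡ 0 at y ∈ {8}; common: ∅.
  x = 7: f ≡ 0 at y ∈ {6, 9}; g ≡ 0 at y ∈ {2}; common: ∅.
  x = 8: f ≡ 0 at y ∈ {7, 10}; g ≡ 0 at y ∈ {7}; common: {7}.
  x = 9: f ≡ 0 at y ∈ {9, 10}; g ≡ 0 at y ∈ {1}; common: ∅.
  x = 10: f ≡ 0 at y ∈ ∅; g ≡ 0 at y ∈ {6}; common: ∅.
Collecting: common zeros = {(8, 7)}, so the count is 1.
Comparison with the Bézout bound: 1 ≤ 2 = deg(f)·deg(g), as expected for curves with no common component (the affine F_11-count falls short of the bound because intersections may lie at infinity, over extension fields, or carry multiplicity).


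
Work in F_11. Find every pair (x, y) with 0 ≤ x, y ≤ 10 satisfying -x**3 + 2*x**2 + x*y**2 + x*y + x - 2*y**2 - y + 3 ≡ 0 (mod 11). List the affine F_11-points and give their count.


Affine F_11-points: {(0, 1), (0, 4), (1, 4), (1, 7), (2, 6), (3, 1), (3, 8), (4, 2), (8, 9), (8, 10), (10, 1), (10, 2)}; count = 12.

For each of the 121 pairs (x, y) ∈ F_11², evaluate f(x, y) mod 11. Record the zeros.
  x = 0: [0↦3, 1↦0, 2↦4, 3↦4, 4↦0, 5↦3, 6↦2, 7↦8, 8↦10, 9↦8, 10↦2]  zeros at y ∈ {1, 4}
  x = 1: [0↦5, 1↦4, 2↦1, 3↦7, 4↦0, 5↦2, 6↦2, 7↦0, 8↦7, 9↦1, 10↦4]  zeros at y ∈ {4, 7}
  x = 2: [0↦5, 1↦6, 2↦7, 3↦8, 4↦9, 5↦10, 6↦0, 7↦1, 8↦2, 9↦3, 10↦4]  zeros at y ∈ {6}
  x = 3: [0↦8, 1↦0, 2↦5, 3↦1, 4↦10, 5↦10, 6↦1, 7↦5, 8↦0, 9↦8, 10↦7]  zeros at y ∈ {1, 8}
  x = 4: [0↦8, 1↦2, 2↦0, 3↦2, 4↦8, 5↦7, 6↦10, 7↦6, 8↦6, 9↦10, 10↦7]  zeros at y ∈ {2}
  x = 5: [0↦10, 1↦6, 2↦8, 3↦5, 4↦8, 5↦6, 6↦10, 7↦9, 8↦3, 9↦3, 10↦9]  zeros at y ∈ ∅
  x = 6: [0↦8, 1↦6, 2↦1, 3↦4, 4↦4, 5↦1, 6↦6, 7↦8, 8↦7, 9↦3, 10↦7]  zeros at y ∈ ∅
  x = 7: [0↦7, 1↦7, 2↦6, 3↦4, 4↦1, 5↦8, 6↦3, 7↦8, 8↦1, 9↦4, 10↦6]  zeros at y ∈ ∅
  x = 8: [0↦1, 1↦3, 2↦6, 3↦10, 4↦4, 5↦10, 6↦6, 7↦3, 8↦1, 9↦0, 10↦0]  zeros at y ∈ {9, 10}
  x = 9: [0↦6, 1↦10, 2↦6, 3↦5, 4↦7, 5↦1, 6↦9, 7↦9, 8↦1, 9↦7, 10↦5]  zeros at y ∈ ∅
  x = 10: [0↦5, 1↦0, 2↦0, 3↦5, 4↦4, 5↦8, 6↦6, 7↦9, 8↦6, 9↦8, 10↦4]  zeros at y ∈ {1, 2}
Collecting zeros: affine points = {(0, 1), (0, 4), (1, 4), (1, 7), (2, 6), (3, 1), (3, 8), (4, 2), (8, 9), (8, 10), (10, 1), (10, 2)}.
Total count |C(F_11)_aff| = 12.


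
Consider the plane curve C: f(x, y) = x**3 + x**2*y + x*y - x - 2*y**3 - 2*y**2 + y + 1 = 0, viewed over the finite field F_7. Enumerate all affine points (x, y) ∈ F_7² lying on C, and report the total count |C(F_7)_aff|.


Affine F_7-points: {(0, 2), (0, 5), (0, 6), (1, 1), (1, 4), (2, 0), (2, 6), (3, 5), (6, 2), (6, 5), (6, 6)}; count = 11.

For each of the 49 pairs (x, y) ∈ F_7², evaluate f(x, y) mod 7. Record the zeros.
  x = 0: [0↦1, 1↦5, 2↦0, 3↦2, 4↦6, 5↦0, 6↦0]  zeros at y ∈ {2, 5, 6}
  x = 1: [0↦1, 1↦0, 2↦4, 3↦1, 4↦0, 5↦3, 6↦5]  zeros at y ∈ {1, 4}
  x = 2: [0↦0, 1↦3, 2↦4, 3↦5, 4↦1, 5↦1, 6↦0]  zeros at y ∈ {0, 6}
  x = 3: [0↦4, 1↦6, 2↦6, 3↦6, 4↦1, 5↦0, 6↦5]  zeros at y ∈ {5}
  x = 4: [0↦5, 1↦1, 2↦2, 3↦3, 4↦6, 5↦6, 6↦5]  zeros at y ∈ ∅
  x = 5: [0↦2, 1↦1, 2↦5, 3↦2, 4↦1, 5↦4, 6↦6]  zeros at y ∈ ∅
  x = 6: [0↦1, 1↦5, 2↦0, 3↦2, 4↦6, 5↦0, 6↦0]  zeros at y ∈ {2, 5, 6}
Collecting zeros: affine points = {(0, 2), (0, 5), (0, 6), (1, 1), (1, 4), (2, 0), (2, 6), (3, 5), (6, 2), (6, 5), (6, 6)}.
Total count |C(F_7)_aff| = 11.
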